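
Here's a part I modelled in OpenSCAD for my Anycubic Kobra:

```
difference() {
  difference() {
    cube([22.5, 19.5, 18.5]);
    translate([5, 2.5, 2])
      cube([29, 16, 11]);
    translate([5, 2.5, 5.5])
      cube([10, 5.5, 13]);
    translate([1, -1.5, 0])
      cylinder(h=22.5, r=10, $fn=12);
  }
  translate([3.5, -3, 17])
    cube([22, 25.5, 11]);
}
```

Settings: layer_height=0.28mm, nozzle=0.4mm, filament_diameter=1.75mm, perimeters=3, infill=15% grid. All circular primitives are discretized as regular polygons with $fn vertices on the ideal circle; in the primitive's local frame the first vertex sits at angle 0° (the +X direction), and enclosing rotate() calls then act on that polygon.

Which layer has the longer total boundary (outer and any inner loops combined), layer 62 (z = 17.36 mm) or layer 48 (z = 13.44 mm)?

Layer 62 (z = 17.36): the 22.5×19.5 cube contributes its full rectangle (perimeter 84.00 mm); the cube at (5, 2.5) is not intersected at this z (z outside [2, 13]); the cube at (5, 2.5) (footprint 10×5.5) is included at this height (perimeter 31.00 mm); the cylinder at (1, -1.5): section is a regular 12-gon, circumradius r=10 (perimeter = 2·12·10.000·sin(180°/12) = 62.12 mm); Subtracting the remaining from the first: starting from the 22.5×19.5 cube, the 10×5.5 cube at (5, 2.5) lies wholly inside it (removes its full 55.00 mm² and its 31.00 mm outline becomes a hole wall); the r=10 cylinder at (1, -1.5) partially overlaps it — only the 53.38 mm² overlap (of its 300.00 mm²) is removed, clipping the outline — boundary = 94.08 mm; the cube at (3.5, -3) is present — its section is the full 22×25.5 rectangle (perimeter 95.00 mm); Taking the first minus the rest: starting from that combined region, the 22×25.5 cube at (3.5, -3) partially overlaps it — only the 290.90 mm² overlap (of its 561.00 mm²) is removed, clipping the outline — boundary = 30.06 mm. So its perimeter = 30.06 mm. Layer 48 (z = 13.44): the 22.5×19.5 cube contributes its full rectangle (perimeter 84.00 mm); the cube at (5, 2.5) does not reach this height (z outside [2, 13]); the cube at (5, 2.5) is present — its section is the full 10×5.5 rectangle (perimeter 31.00 mm); the cylinder at (1, -1.5): section is a regular 12-gon, circumradius r=10 (perimeter = 2·12·10.000·sin(180°/12) = 62.12 mm); After the difference (first − rest): starting from the 22.5×19.5 cube, the 10×5.5 cube at (5, 2.5) lies wholly inside it (removes its full 55.00 mm² and its 31.00 mm outline becomes a hole wall); the r=10 cylinder at (1, -1.5) partially overlaps it — only the 53.38 mm² overlap (of its 300.00 mm²) is removed, clipping the outline — boundary = 94.08 mm; the cube at (3.5, -3) is not intersected at this z (z outside [17, 28]); Taking the first minus the rest: none of the subtracted shapes is present at this height, so that combined region is unchanged — boundary = 94.08 mm. So its perimeter = 94.08 mm. Layer 48 is larger (94.08 vs 30.06 mm).

layer 48 (z = 13.44 mm)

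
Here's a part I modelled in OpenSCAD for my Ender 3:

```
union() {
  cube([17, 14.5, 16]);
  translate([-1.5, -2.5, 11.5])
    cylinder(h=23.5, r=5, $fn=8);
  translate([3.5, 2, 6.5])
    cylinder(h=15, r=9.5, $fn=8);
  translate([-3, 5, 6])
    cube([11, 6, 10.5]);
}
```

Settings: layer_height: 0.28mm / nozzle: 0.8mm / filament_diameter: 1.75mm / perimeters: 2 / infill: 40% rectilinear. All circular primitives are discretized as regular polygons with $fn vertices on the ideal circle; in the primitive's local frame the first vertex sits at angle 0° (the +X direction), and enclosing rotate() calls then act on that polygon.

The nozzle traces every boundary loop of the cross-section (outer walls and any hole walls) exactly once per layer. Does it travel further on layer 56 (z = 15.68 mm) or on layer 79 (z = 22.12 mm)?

Layer 56 (z = 15.68): the cube is present — its section is the full 17×14.5 rectangle (perimeter 63.00 mm); the r=5 cylinder at (-1.5, -2.5) gives a regular 8-gon of circumradius 5 (constant along its height) (perimeter = 2·8·5.000·sin(180°/8) = 30.61 mm); the r=9.5 cylinder at (3.5, 2) contributes a regular 8-gon of circumradius 9.5 (perimeter = 2·8·9.500·sin(180°/8) = 58.17 mm); the cube at (-3, 5) (footprint 11×6) is included at this height (perimeter 34.00 mm); Merging all regions: the regions partially overlap (shared area 233.50 mm²), so the edge portions inside another operand are dropped and the merged outline is re-measured after clipping — boundary = 82.84 mm. So its perimeter = 82.84 mm. Layer 79 (z = 22.12): the cube does not reach this height (z outside [0, 16]); the cylinder at (-1.5, -2.5): section is a regular 8-gon, circumradius r=5 (perimeter = 2·8·5.000·sin(180°/8) = 30.61 mm); the cylinder at (3.5, 2) does not reach this height (z outside [6.5, 21.5]); the cube at (-3, 5) is not intersected at this z (z outside [6, 16.5]); Merging all regions: only the r=5 cylinder at (-1.5, -2.5) is present, so the union is just that shape — boundary = 30.61 mm. So its perimeter = 30.61 mm. Layer 56 is larger (82.84 vs 30.61 mm).

layer 56 (z = 15.68 mm)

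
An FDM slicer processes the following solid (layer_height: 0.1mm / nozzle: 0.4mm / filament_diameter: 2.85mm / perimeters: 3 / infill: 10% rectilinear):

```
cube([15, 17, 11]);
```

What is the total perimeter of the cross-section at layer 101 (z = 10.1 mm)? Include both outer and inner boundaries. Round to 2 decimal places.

64.00 mm

At z = 10.1 mm: the cube (footprint 15×17) is included at this height (perimeter 64.00 mm). Overall, the cross-section is a single solid region. Total boundary length (outer) = 64.00 mm.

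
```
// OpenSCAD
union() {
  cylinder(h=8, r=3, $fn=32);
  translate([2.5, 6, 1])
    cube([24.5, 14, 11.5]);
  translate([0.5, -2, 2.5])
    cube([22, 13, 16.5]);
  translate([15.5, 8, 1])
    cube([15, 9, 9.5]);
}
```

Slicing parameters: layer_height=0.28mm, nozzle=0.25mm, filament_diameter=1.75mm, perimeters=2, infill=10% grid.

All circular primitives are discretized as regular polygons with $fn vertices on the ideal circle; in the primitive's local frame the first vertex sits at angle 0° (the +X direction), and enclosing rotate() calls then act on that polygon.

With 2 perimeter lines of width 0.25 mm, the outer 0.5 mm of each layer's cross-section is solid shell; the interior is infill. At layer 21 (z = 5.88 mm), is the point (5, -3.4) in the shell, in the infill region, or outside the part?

outside

At z = 5.88 mm: the r=3 cylinder gives a regular 32-gon of circumradius 3 (constant along its height); the cube at (2.5, 6) is present — its section is the full 24.5×14 rectangle; the cube at (0.5, -2) is present — its section is the full 22×13 rectangle; the cube at (15.5, 8) (footprint 15×9) is included at this height; Combining (union): the regions partially overlap (shared area 213.53 mm²), so overlapping operands fuse into one piece — 1 connected region. Overall, the cross-section is a single solid region. The nearest boundary edge runs (22.50, -2.00)→(2.22, -2.00); distance from the point to it = 1.40 mm. The point is not inside any of the regions above, so it lies outside the cross-section (1.40 mm from the nearest boundary).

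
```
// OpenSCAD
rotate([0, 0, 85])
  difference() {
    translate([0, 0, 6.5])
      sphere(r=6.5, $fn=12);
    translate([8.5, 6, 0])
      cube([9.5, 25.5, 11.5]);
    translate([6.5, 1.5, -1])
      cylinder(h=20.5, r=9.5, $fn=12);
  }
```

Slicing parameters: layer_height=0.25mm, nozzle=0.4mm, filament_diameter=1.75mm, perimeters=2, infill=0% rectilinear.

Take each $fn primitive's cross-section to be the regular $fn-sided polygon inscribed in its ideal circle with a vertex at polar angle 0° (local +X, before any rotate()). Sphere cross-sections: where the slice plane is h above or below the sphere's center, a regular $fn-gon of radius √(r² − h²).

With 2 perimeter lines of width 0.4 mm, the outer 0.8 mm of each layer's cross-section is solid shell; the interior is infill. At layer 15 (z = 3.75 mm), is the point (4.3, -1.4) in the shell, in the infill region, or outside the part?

At z = 3.75 mm: the sphere: section is a regular 12-gon, circumradius = √(r²−h²) = √(6.5²−2.75²) = 5.890; the 9.5×25.5 cube at (8.5, 6) contributes its full rectangle; the r=9.5 cylinder at (6.5, 1.5) contributes a regular 12-gon of circumradius 9.5; Taking the first minus the rest: starting from the r=6.5 sphere, the 9.5×25.5 cube at (8.5, 6) misses the remaining region (no effect); the r=9.5 cylinder at (6.5, 1.5) partially overlaps it — only the 74.53 mm² overlap (of its 270.75 mm²) is removed, clipping the outline — 1 connected region; (rotated 85° about Z; rotation is an isometry so areas/perimeters/island counts are preserved). Overall, the cross-section is a single solid region. Undo the 85° rotation: the query point maps to (-1.020, -4.406) in the un-rotated model frame. The nearest boundary edge runs (-1.73, -3.25)→(0.72, -5.70); distance from the point to it = 0.32 mm. The point is inside the cross-section, 0.32 mm from the nearest boundary — within the 0.8 mm shell band (2 × 0.4).

shell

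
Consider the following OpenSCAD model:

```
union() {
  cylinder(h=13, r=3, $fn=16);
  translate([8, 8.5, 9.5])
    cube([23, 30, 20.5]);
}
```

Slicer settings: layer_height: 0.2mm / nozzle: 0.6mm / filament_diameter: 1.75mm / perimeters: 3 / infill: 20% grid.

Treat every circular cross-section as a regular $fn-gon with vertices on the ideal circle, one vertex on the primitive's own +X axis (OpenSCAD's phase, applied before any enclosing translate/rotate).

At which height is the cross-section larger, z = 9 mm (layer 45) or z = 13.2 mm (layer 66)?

Layer 45 (z = 9): the r=3 cylinder gives a regular 16-gon of circumradius 3 (constant along its height) (area = (16/2)·3.000²·sin(360°/16) = 27.55 mm²); the cube at (8, 8.5) is not intersected at this z (z outside [9.5, 30]); Combining (union): only the r=3 cylinder is present, so the union is just that shape — area = 27.55 mm². So its area = 27.55 mm². Layer 66 (z = 13.2): the cylinder is absent (z outside [0, 13]); the 23×30 cube at (8, 8.5) contributes its full rectangle (area 690.00 mm²); Taking the union: only the 23×30 cube at (8, 8.5) is present, so the union is just that shape — area = 690.00 mm². So its area = 690.00 mm². Layer 66 is larger (690.00 vs 27.55 mm²).

layer 66 (z = 13.2 mm)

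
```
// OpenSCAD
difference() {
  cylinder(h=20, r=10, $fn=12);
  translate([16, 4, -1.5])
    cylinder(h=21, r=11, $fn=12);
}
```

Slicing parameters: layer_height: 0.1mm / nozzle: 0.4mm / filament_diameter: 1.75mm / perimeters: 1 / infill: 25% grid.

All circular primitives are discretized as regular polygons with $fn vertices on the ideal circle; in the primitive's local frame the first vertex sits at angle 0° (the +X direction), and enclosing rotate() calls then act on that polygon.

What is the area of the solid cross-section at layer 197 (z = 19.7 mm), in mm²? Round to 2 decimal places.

At z = 19.7 mm: the r=10 cylinder gives a regular 12-gon of circumradius 10 (constant along its height) (area = (12/2)·10.000²·sin(360°/12) = 300.00 mm²); the cylinder at (16, 4) does not reach this height (z outside [-1.5, 19.5]); After the difference (first − rest): none of the subtracted shapes is present at this height, so the r=10 cylinder is unchanged — area = 300.00 mm². Overall, the cross-section is a single solid region. Net area = 300.00 mm².

300.00 mm²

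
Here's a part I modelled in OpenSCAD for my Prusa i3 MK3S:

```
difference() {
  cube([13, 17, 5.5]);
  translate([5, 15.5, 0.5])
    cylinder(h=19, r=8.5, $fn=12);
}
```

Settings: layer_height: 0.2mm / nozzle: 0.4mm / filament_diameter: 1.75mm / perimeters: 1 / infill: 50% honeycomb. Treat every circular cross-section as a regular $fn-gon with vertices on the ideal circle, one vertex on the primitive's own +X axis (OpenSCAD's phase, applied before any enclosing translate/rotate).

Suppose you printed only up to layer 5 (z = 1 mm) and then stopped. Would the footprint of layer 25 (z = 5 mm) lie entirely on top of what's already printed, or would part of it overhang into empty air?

entirely on top

Compare the two slices. At z = 1: the cube is present — its section is the full 13×17 rectangle (area 221.00 mm²); the r=8.5 cylinder at (5, 15.5) contributes a regular 12-gon of circumradius 8.5 (area = (12/2)·8.500²·sin(360°/12) = 216.75 mm²); After the difference (first − rest): starting from the 13×17 cube (221.00 mm²), the r=8.5 cylinder at (5, 15.5) partially overlaps it — only the 112.17 mm² overlap (of its 216.75 mm²) is removed, clipping the outline — area = 108.83 mm². At z = 5: the 13×17 cube contributes its full rectangle (area 221.00 mm²); the r=8.5 cylinder at (5, 15.5) gives a regular 12-gon of circumradius 8.5 (constant along its height) (area = (12/2)·8.500²·sin(360°/12) = 216.75 mm²); Taking the first minus the rest: starting from the 13×17 cube (221.00 mm²), the r=8.5 cylinder at (5, 15.5) partially overlaps it — only the 112.17 mm² overlap (of its 216.75 mm²) is removed, clipping the outline — area = 108.83 mm². Checking containment: the cross-section at z = 5 is a subset of the cross-section at z = 1.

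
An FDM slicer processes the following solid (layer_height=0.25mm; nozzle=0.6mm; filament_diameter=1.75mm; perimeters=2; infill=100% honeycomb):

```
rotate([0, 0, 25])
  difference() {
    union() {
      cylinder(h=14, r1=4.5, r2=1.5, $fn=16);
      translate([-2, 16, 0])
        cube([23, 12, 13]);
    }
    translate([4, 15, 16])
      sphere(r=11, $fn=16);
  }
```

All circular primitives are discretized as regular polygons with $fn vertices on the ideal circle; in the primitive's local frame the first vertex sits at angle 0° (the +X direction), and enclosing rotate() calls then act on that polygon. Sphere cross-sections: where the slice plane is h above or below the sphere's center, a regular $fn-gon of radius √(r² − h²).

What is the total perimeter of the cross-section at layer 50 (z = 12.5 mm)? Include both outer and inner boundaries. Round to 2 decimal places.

79.59 mm

At z = 12.5 mm: the cone contributes a regular 16-gon of circumradius 1.821 (interpolated between r1=4.5 and r2=1.5 at t=0.893) (perimeter = 2·16·1.821·sin(180°/16) = 11.37 mm); the 23×12 cube at (-2, 16) contributes its full rectangle (perimeter 70.00 mm); Merging all regions: the 2 present regions are separate (no shared area or edge), so areas and boundary lengths simply add and each stays a separate island — boundary = 81.37 mm; the r=11 sphere at (4, 15) contributes a regular 16-gon of circumradius √(11²−3.5²) = 10.428 (perimeter = 2·16·10.428·sin(180°/16) = 65.10 mm); Taking the first minus the rest: starting from the result so far, the r=11 sphere at (4, 15) partially overlaps it — only the 124.95 mm² overlap (of its 332.93 mm²) is removed, clipping the outline — boundary = 79.59 mm; (rotated 25° about Z; rotation is an isometry so areas/perimeters/island counts are preserved). Overall, the cross-section has 2 separate islands. Total boundary length (outer) = 79.59 mm.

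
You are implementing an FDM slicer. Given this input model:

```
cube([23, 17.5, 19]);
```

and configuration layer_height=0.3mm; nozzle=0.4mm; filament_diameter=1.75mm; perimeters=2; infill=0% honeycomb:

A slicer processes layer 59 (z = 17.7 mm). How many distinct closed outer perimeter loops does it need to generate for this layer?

At z = 17.7 mm: the 23×17.5 cube contributes its full rectangle. The result has 1 disconnected region.

1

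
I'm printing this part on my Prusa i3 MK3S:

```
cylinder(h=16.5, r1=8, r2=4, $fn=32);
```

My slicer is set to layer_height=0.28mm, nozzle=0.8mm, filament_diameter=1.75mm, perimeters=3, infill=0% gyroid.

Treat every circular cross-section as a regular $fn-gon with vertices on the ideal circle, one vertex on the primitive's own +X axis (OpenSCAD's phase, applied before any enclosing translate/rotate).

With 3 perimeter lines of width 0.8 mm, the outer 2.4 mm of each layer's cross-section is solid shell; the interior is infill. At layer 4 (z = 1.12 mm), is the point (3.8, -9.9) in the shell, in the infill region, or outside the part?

At z = 1.12 mm: the cone contributes a regular 32-gon of circumradius 7.728 (interpolated between r1=8 and r2=4 at t=0.068). Overall, the cross-section is a single solid region. The nearest boundary edge runs (1.51, -7.58)→(2.96, -7.14); distance from the point to it = 2.89 mm. The point is not inside any of the regions above, so it lies outside the cross-section (2.89 mm from the nearest boundary).

outside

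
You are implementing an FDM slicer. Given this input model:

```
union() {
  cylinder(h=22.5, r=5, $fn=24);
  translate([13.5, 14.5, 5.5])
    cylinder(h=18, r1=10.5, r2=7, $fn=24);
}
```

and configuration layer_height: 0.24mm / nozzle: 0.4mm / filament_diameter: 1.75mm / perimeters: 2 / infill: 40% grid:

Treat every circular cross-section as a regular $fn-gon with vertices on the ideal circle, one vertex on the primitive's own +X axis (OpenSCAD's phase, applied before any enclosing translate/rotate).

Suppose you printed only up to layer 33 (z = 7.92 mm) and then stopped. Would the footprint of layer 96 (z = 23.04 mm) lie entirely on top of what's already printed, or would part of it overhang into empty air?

entirely on top

Compare the two slices. At z = 7.92: the cylinder: section is a regular 24-gon, circumradius r=5 (area = (24/2)·5.000²·sin(360°/24) = 77.65 mm²); the cone at (13.5, 14.5): at t=0.134 of its height the radius interpolates to r₁+(r₂−r₁)t = 10.029, giving a regular 24-gon of that circumradius (area = (24/2)·10.029²·sin(360°/24) = 312.41 mm²); Merging all regions: the 2 present regions are separate (no shared area or edge), so areas and boundary lengths simply add and each stays a separate island — area = 390.06 mm². At z = 23.04: the cylinder is absent (z outside [0, 22.5]); the cone at (13.5, 14.5): at t=0.974 of its height the radius interpolates to r₁+(r₂−r₁)t = 7.089, giving a regular 24-gon of that circumradius (area = (24/2)·7.089²·sin(360°/24) = 156.10 mm²); Taking the union: only the cone at (13.5, 14.5) is present, so the union is just that shape — area = 156.10 mm². Checking containment: the cross-section at z = 23.04 is a subset of the cross-section at z = 7.92.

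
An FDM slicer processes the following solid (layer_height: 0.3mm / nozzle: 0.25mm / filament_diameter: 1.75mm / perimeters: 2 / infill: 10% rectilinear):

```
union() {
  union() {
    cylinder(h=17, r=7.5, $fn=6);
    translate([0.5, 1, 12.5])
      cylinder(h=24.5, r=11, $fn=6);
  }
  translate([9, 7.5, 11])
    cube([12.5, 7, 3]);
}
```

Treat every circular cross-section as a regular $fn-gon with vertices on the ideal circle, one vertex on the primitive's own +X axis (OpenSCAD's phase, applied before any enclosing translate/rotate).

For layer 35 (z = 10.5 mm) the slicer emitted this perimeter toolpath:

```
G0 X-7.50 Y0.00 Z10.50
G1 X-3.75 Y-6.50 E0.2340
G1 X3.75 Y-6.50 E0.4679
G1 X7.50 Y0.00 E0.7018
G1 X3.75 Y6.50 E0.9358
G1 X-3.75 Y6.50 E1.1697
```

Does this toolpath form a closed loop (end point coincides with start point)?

no

Start point (G0): (-7.50, 0.00). End point (last G1): the path does not return to the start — open.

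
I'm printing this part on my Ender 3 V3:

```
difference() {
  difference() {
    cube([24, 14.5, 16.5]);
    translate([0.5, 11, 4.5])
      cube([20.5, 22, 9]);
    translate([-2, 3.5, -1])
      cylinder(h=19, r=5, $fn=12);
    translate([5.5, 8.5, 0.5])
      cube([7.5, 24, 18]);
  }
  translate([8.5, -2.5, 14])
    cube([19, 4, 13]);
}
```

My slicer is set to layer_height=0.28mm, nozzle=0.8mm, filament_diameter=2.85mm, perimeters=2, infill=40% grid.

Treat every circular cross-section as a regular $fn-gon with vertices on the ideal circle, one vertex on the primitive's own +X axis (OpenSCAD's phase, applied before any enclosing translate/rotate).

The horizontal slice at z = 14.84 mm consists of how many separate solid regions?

At z = 14.84 mm: the cube is present — its section is the full 24×14.5 rectangle; the cube at (0.5, 11) is not intersected at this z (z outside [4.5, 13.5]); the r=5 cylinder at (-2, 3.5) gives a regular 12-gon of circumradius 5 (constant along its height); the cube at (5.5, 8.5) is present — its section is the full 7.5×24 rectangle; Subtracting the remaining from the first: starting from the 24×14.5 cube, the r=5 cylinder at (-2, 3.5) partially overlaps it — only the 17.78 mm² overlap (of its 75.00 mm²) is removed, clipping the outline; the 7.5×24 cube at (5.5, 8.5) partially overlaps it — only the 45.00 mm² overlap (of its 180.00 mm²) is removed, clipping the outline — 1 connected region; the 19×4 cube at (8.5, -2.5) contributes its full rectangle; After the difference (first − rest): starting from that combined region, the 19×4 cube at (8.5, -2.5) partially overlaps it — only the 23.25 mm² overlap (of its 76.00 mm²) is removed, clipping the outline — 1 connected region. The result has 1 disconnected region.

1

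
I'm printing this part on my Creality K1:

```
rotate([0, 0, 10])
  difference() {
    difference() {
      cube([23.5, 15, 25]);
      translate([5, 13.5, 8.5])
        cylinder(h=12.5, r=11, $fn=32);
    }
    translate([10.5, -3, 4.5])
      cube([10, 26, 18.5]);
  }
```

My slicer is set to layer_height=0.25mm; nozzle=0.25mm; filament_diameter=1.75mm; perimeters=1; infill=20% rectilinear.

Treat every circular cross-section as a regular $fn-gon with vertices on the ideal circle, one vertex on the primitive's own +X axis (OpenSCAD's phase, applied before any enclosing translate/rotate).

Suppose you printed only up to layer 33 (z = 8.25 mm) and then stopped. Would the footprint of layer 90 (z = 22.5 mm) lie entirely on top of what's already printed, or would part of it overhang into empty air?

Compare the two slices. At z = 8.25: the cube (footprint 23.5×15) is included at this height (area 352.50 mm²); the cylinder at (5, 13.5) is absent (z outside [8.5, 21]); Subtracting the remaining from the first: none of the subtracted shapes is present at this height, so the 23.5×15 cube is unchanged — area = 352.50 mm²; the cube at (10.5, -3) is present — its section is the full 10×26 rectangle (area 260.00 mm²); Taking the first minus the rest: starting from that combined region (352.50 mm²), the 10×26 cube at (10.5, -3) partially overlaps it — only the 150.00 mm² overlap (of its 260.00 mm²) is removed, clipping the outline — area = 202.50 mm²; (rotated 10° about Z; rotation is an isometry so areas/perimeters/island counts are preserved). At z = 22.5: the cube (footprint 23.5×15) is included at this height (area 352.50 mm²); the cylinder at (5, 13.5) is not intersected at this z (z outside [8.5, 21]); Subtracting the remaining from the first: none of the subtracted shapes is present at this height, so the 23.5×15 cube is unchanged — area = 352.50 mm²; the cube at (10.5, -3) is present — its section is the full 10×26 rectangle (area 260.00 mm²); Subtracting the remaining from the first: starting from that combined region (352.50 mm²), the 10×26 cube at (10.5, -3) partially overlaps it — only the 150.00 mm² overlap (of its 260.00 mm²) is removed, clipping the outline — area = 202.50 mm²; (whole slice rotated 10° about Z — lengths, areas and connectivity unchanged). Checking containment: the cross-section at z = 22.5 is a subset of the cross-section at z = 8.25.

entirely on top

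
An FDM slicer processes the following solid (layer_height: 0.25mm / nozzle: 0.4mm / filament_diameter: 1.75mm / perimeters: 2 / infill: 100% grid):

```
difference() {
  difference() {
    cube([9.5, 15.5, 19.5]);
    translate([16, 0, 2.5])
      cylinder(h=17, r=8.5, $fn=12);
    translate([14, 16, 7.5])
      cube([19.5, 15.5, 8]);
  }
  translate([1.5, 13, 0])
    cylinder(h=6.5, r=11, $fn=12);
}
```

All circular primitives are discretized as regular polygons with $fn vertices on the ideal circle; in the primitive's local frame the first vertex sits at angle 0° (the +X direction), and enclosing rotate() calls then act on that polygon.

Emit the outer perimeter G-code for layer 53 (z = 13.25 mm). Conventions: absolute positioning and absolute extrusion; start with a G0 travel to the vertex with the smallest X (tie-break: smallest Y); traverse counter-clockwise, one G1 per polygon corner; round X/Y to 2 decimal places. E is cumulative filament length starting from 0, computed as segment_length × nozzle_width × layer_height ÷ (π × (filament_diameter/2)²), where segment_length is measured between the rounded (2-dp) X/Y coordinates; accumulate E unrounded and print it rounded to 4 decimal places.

G0 X0.00 Y0.00 Z13.25
G1 X7.50 Y0.00 E0.3118
G1 X8.64 Y4.25 E0.4948
G1 X9.50 Y5.11 E0.5453
G1 X9.50 Y15.50 E0.9773
G1 X0.00 Y15.50 E1.3722
G1 X0.00 Y0.00 E2.0167

At z = 13.25 mm: the cube is present — its section is the full 9.5×15.5 rectangle; the r=8.5 cylinder at (16, 0) contributes a regular 12-gon of circumradius 8.5; the cube at (14, 16) (footprint 19.5×15.5) is included at this height; After the difference (first − rest): starting from the 9.5×15.5 cube, the r=8.5 cylinder at (16, 0) partially overlaps it — only the 6.45 mm² overlap (of its 216.75 mm²) is removed, clipping the outline; the 19.5×15.5 cube at (14, 16) misses the remaining region (no effect) — 1 connected region; the cylinder at (1.5, 13) is not intersected at this z (z outside [0, 6.5]); After the difference (first − rest): none of the subtracted shapes is present at this height, so that combined region is unchanged — 1 connected region. The outline is a single polygon with 6 vertices. Extrusion per mm of travel: 0.4 × 0.25 / (π × 0.875²) = 0.041575. Accumulating E over each segment gives final E = 2.0167.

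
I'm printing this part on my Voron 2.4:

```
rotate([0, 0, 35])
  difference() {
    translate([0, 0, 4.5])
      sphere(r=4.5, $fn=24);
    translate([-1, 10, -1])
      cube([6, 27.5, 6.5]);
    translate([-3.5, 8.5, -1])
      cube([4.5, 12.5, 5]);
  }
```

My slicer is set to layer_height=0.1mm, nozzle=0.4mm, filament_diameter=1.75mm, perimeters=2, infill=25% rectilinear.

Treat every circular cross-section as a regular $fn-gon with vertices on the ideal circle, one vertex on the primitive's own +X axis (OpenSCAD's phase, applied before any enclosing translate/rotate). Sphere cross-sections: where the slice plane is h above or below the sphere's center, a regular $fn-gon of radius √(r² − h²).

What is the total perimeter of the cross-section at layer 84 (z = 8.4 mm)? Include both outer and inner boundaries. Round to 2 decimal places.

14.07 mm

At z = 8.4 mm: the r=4.5 sphere slices to a regular 24-gon of circumradius 2.245 (√(r²−h²) with h=3.9 from center) (perimeter = 2·24·2.245·sin(180°/24) = 14.07 mm); the cube at (-1, 10) is not intersected at this z (z outside [-1, 5.5]); the cube at (-3.5, 8.5) does not reach this height (z outside [-1, 4]); Taking the first minus the rest: none of the subtracted shapes is present at this height, so the r=4.5 sphere is unchanged — boundary = 14.07 mm; (rotated 35° about Z; rotation is an isometry so areas/perimeters/island counts are preserved). Overall, the cross-section is a single solid region. Total boundary length (outer) = 14.07 mm.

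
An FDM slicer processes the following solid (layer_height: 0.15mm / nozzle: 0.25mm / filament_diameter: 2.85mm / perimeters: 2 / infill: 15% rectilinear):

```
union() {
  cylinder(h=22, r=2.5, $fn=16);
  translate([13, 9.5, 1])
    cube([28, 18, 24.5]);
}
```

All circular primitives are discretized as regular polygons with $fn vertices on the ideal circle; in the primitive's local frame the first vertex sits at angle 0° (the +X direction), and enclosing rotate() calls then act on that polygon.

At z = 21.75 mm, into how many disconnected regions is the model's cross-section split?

At z = 21.75 mm: the r=2.5 cylinder contributes a regular 16-gon of circumradius 2.5; the 28×18 cube at (13, 9.5) contributes its full rectangle; Taking the union: the 2 present regions are separate (no shared area or edge), so areas and boundary lengths simply add and each stays a separate island — 2 connected regions. The result has 2 disconnected regions.

2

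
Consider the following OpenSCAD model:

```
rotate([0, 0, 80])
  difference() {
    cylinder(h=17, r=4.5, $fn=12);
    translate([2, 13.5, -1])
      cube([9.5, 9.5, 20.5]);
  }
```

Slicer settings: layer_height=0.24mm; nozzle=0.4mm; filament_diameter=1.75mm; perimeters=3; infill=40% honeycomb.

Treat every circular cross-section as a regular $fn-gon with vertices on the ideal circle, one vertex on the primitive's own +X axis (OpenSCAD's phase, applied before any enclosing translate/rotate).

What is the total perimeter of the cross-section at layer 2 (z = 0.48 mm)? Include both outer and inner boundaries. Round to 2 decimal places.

At z = 0.48 mm: the r=4.5 cylinder gives a regular 12-gon of circumradius 4.5 (constant along its height) (perimeter = 2·12·4.500·sin(180°/12) = 27.95 mm); the cube at (2, 13.5) (footprint 9.5×9.5) is included at this height (perimeter 38.00 mm); After the difference (first − rest): starting from the r=4.5 cylinder, the 9.5×9.5 cube at (2, 13.5) misses the remaining region (no effect) — boundary = 27.95 mm; (whole slice rotated 80° about Z — lengths, areas and connectivity unchanged). Overall, the cross-section is a single solid region. Total boundary length (outer) = 27.95 mm.

27.95 mm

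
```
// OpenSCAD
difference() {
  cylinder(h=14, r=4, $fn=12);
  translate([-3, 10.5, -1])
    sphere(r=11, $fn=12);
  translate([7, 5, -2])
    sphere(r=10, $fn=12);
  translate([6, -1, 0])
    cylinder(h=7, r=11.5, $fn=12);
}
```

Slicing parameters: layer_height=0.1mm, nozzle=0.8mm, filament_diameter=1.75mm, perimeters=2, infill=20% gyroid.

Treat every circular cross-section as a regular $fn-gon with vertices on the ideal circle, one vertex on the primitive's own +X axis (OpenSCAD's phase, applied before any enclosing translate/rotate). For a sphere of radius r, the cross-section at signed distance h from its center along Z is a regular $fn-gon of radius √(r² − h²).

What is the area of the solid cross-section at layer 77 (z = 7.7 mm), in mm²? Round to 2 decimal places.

48.00 mm²

At z = 7.7 mm: the r=4 cylinder gives a regular 12-gon of circumradius 4 (constant along its height) (area = (12/2)·4.000²·sin(360°/12) = 48.00 mm²); the r=11 sphere at (-3, 10.5) contributes a regular 12-gon of circumradius √(11²−8.7²) = 6.731 (area = (12/2)·6.731²·sin(360°/12) = 135.93 mm²); the r=10 sphere at (7, 5) slices to a regular 12-gon of circumradius 2.431 (√(r²−h²) with h=9.7 from center) (area = (12/2)·2.431²·sin(360°/12) = 17.73 mm²); the cylinder at (6, -1) is absent (z outside [0, 7]); Taking the first minus the rest: starting from the r=4 cylinder (48.00 mm²), the r=11 sphere at (-3, 10.5) misses the remaining region (no effect); the r=10 sphere at (7, 5) misses the remaining region (no effect) — area = 48.00 mm². Overall, the cross-section is a single solid region. Net area = 48.00 mm².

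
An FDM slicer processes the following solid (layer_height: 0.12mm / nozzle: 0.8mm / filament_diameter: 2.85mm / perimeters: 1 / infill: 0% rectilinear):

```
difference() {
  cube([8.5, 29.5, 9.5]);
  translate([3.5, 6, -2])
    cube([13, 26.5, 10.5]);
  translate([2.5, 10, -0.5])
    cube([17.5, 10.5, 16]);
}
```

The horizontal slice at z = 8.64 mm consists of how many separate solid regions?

At z = 8.64 mm: the 8.5×29.5 cube contributes its full rectangle; the cube at (3.5, 6) is not intersected at this z (z outside [-2, 8.5]); the cube at (2.5, 10) (footprint 17.5×10.5) is included at this height; Taking the first minus the rest: starting from the 8.5×29.5 cube, the 17.5×10.5 cube at (2.5, 10) partially overlaps it — only the 63.00 mm² overlap (of its 183.75 mm²) is removed, clipping the outline — 1 connected region. The result has 1 disconnected region.

1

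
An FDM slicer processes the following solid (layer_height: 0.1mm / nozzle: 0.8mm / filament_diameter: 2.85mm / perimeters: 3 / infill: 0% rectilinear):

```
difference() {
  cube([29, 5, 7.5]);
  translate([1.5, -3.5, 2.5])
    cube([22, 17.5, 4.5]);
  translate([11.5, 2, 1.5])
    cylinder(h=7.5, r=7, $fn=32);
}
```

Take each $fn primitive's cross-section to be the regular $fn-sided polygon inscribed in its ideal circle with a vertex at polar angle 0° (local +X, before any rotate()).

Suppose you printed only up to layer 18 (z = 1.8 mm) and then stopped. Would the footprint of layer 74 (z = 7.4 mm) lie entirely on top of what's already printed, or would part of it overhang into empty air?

Compare the two slices. At z = 1.8: the 29×5 cube contributes its full rectangle (area 145.00 mm²); the cube at (1.5, -3.5) does not reach this height (z outside [2.5, 7]); the r=7 cylinder at (11.5, 2) contributes a regular 32-gon of circumradius 7 (area = (32/2)·7.000²·sin(360°/32) = 152.95 mm²); Subtracting the remaining from the first: starting from the 29×5 cube (145.00 mm²), the r=7 cylinder at (11.5, 2) partially overlaps it — only the 68.07 mm² overlap (of its 152.95 mm²) is removed, clipping the outline — area = 76.93 mm². At z = 7.4: the cube is present — its section is the full 29×5 rectangle (area 145.00 mm²); the cube at (1.5, -3.5) does not reach this height (z outside [2.5, 7]); the r=7 cylinder at (11.5, 2) gives a regular 32-gon of circumradius 7 (constant along its height) (area = (32/2)·7.000²·sin(360°/32) = 152.95 mm²); Taking the first minus the rest: starting from the 29×5 cube (145.00 mm²), the r=7 cylinder at (11.5, 2) partially overlaps it — only the 68.07 mm² overlap (of its 152.95 mm²) is removed, clipping the outline — area = 76.93 mm². Checking containment: the cross-section at z = 7.4 is a subset of the cross-section at z = 1.8.

entirely on top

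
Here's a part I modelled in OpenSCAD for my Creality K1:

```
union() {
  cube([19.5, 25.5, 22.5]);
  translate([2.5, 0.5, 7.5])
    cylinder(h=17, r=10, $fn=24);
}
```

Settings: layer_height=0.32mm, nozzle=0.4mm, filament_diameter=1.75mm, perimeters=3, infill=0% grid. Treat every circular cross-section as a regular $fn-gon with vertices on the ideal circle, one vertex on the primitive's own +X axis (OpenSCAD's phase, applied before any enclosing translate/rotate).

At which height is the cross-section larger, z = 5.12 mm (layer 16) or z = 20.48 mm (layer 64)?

Layer 16 (z = 5.12): the cube is present — its section is the full 19.5×25.5 rectangle (area 497.25 mm²); the cylinder at (2.5, 0.5) is absent (z outside [7.5, 24.5]); Taking the union: only the 19.5×25.5 cube is present, so the union is just that shape — area = 497.25 mm². So its area = 497.25 mm². Layer 64 (z = 20.48): the cube (footprint 19.5×25.5) is included at this height (area 497.25 mm²); the r=10 cylinder at (2.5, 0.5) gives a regular 24-gon of circumradius 10 (constant along its height) (area = (24/2)·10.000²·sin(360°/24) = 310.58 mm²); Merging all regions: the regions partially overlap — summed areas 807.83 mm² minus the doubly-counted overlap 108.47 mm² gives 699.37 mm² — area = 699.37 mm². So its area = 699.37 mm². Layer 64 is larger (699.37 vs 497.25 mm²).

layer 64 (z = 20.48 mm)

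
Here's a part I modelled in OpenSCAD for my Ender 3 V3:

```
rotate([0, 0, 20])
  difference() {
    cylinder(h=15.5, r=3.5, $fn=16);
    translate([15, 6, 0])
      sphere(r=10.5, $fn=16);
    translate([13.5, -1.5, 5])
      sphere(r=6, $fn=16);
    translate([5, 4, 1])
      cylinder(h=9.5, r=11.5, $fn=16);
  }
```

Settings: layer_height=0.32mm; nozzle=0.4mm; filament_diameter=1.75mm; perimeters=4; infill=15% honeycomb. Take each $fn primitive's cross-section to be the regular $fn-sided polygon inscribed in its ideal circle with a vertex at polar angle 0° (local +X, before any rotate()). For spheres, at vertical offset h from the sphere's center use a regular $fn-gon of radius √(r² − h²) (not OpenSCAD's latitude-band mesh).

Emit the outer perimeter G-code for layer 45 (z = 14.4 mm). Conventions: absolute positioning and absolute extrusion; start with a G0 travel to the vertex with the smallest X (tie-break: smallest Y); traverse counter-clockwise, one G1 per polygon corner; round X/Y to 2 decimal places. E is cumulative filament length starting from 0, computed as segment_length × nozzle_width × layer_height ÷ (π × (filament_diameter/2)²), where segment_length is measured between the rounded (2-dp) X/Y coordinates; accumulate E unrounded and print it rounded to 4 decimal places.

At z = 14.4 mm: the r=3.5 cylinder gives a regular 16-gon of circumradius 3.5 (constant along its height); the sphere at (15, 6) is not intersected at this z (|z−center|=14.400 > r=10.5); the sphere at (13.5, -1.5) is not intersected at this z (|z−center|=9.400 > r=6); the cylinder at (5, 4) is absent (z outside [1, 10.5]); After the difference (first − rest): none of the subtracted shapes is present at this height, so the r=3.5 cylinder is unchanged — 1 connected region; (whole slice rotated 20° about Z — lengths, areas and connectivity unchanged). The outline is a single polygon with 16 vertices. Extrusion per mm of travel: 0.4 × 0.32 / (π × 0.875²) = 0.053216. Accumulating E over each segment gives final E = 1.1628.

G0 X-3.50 Y0.15 Z14.40
G1 X-3.29 Y-1.20 E0.0727
G1 X-2.58 Y-2.36 E0.1451
G1 X-1.48 Y-3.17 E0.2178
G1 X-0.15 Y-3.50 E0.2907
G1 X1.20 Y-3.29 E0.3634
G1 X2.36 Y-2.58 E0.4358
G1 X3.17 Y-1.48 E0.5085
G1 X3.50 Y-0.15 E0.5814
G1 X3.29 Y1.20 E0.6541
G1 X2.58 Y2.36 E0.7265
G1 X1.48 Y3.17 E0.7992
G1 X0.15 Y3.50 E0.8721
G1 X-1.20 Y3.29 E0.9448
G1 X-2.36 Y2.58 E1.0172
G1 X-3.17 Y1.48 E1.0899
G1 X-3.50 Y0.15 E1.1628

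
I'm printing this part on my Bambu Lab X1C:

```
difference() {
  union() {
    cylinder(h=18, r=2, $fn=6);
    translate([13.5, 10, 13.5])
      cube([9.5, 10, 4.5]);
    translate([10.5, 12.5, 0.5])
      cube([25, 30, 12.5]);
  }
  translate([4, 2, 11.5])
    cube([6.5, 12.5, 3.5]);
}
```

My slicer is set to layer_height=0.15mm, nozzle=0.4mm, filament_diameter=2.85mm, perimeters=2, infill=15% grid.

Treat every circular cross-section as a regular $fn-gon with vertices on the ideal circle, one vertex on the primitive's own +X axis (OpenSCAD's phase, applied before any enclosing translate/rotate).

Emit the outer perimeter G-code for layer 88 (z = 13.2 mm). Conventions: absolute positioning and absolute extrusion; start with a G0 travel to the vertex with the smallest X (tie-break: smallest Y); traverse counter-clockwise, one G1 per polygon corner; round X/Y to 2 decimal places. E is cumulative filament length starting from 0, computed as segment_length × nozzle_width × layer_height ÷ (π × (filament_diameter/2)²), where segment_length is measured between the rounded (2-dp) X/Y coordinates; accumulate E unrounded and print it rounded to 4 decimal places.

G0 X-2.00 Y0.00 Z13.20
G1 X-1.00 Y-1.73 E0.0188
G1 X1.00 Y-1.73 E0.0376
G1 X2.00 Y0.00 E0.0564
G1 X1.00 Y1.73 E0.0752
G1 X-1.00 Y1.73 E0.0940
G1 X-2.00 Y0.00 E0.1128

At z = 13.2 mm: the r=2 cylinder contributes a regular 6-gon of circumradius 2; the cube at (13.5, 10) does not reach this height (z outside [13.5, 18]); the cube at (10.5, 12.5) is not intersected at this z (z outside [0.5, 13]); Taking the union: only the r=2 cylinder is present, so the union is just that shape — 1 connected region; the cube at (4, 2) (footprint 6.5×12.5) is included at this height; After the difference (first − rest): starting from that combined region, the 6.5×12.5 cube at (4, 2) misses the remaining region (no effect) — 1 connected region. The outline is a single polygon with 6 vertices. Extrusion per mm of travel: 0.4 × 0.15 / (π × 1.425²) = 0.009405. Accumulating E over each segment gives final E = 0.1128.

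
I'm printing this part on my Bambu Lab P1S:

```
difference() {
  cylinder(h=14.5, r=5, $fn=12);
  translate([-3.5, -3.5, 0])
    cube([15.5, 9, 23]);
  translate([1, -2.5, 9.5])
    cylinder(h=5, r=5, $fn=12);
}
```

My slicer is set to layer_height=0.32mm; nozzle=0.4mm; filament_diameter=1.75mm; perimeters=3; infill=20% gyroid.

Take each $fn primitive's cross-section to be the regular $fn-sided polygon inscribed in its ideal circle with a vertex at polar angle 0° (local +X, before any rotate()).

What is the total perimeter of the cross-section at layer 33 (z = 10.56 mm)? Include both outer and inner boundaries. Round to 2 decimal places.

At z = 10.56 mm: the cylinder: section is a regular 12-gon, circumradius r=5 (perimeter = 2·12·5.000·sin(180°/12) = 31.06 mm); the cube at (-3.5, -3.5) is present — its section is the full 15.5×9 rectangle (perimeter 49.00 mm); the cylinder at (1, -2.5): section is a regular 12-gon, circumradius r=5 (perimeter = 2·12·5.000·sin(180°/12) = 31.06 mm); Taking the first minus the rest: starting from the r=5 cylinder, the 15.5×9 cube at (-3.5, -3.5) partially overlaps it — only the 61.97 mm² overlap (of its 139.50 mm²) is removed, clipping the outline; the r=5 cylinder at (1, -2.5) partially overlaps it — only the 7.25 mm² overlap (of its 75.00 mm²) is removed, clipping the outline — boundary = 13.35 mm. Overall, the cross-section is a single solid region. Total boundary length (outer) = 13.35 mm.

13.35 mm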